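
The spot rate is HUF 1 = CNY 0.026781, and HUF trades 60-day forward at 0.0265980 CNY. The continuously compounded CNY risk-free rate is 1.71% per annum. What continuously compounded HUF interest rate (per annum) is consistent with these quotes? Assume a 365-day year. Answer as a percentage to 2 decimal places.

5.88%

T = 60/365 years.
CIP gives F = S · g_CNY/g_HUF, so g_CNY/g_HUF = 0.026598/0.026781 = 0.9931668.
CNY growth factor: e^(0.0171×60/365) = 1.0028149.
Hence g_HUF = 1.0097145.
r = ln(1.0097145)/(60/365) = 0.058811 → 5.88%.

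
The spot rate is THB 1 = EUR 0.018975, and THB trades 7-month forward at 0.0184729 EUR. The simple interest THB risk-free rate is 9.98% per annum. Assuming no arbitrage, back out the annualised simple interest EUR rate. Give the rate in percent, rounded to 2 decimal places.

5.18%

T = 7/12 years.
By CIP, F/S equals the EUR-to-THB growth ratio: 0.0184729/0.018975 = 0.9735389.
The THB side grows by 1 + 0.0998×7/12 = 1.0582167.
So the EUR growth factor = 1.0302151.
r = (1.0302151 − 1)/(7/12) = 0.051797 → 5.18%.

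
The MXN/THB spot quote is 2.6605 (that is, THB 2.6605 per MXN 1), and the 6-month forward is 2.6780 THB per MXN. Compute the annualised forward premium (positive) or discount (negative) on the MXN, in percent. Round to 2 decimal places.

+1.32%

T = 6/12 years.
Period premium: (2.6780 − 2.6605)/2.6605 = 0.0065777.
×(1/T) gives 1.32% p.a.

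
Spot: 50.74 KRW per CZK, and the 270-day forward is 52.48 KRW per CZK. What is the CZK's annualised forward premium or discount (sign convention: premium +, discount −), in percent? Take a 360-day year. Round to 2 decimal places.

T = 270/360 years.
Period premium: (52.48 − 50.74)/50.74 = 0.0342925.
×(1/T) gives 4.57% p.a.

+4.57%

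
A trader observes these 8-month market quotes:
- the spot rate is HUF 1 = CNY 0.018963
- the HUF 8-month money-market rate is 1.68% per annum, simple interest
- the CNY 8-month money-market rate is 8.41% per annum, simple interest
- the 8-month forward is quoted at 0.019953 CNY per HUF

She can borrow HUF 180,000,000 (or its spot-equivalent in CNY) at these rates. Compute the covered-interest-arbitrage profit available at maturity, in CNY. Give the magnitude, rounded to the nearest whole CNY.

T = 8/12 years.
Route A — deposit HUF, sell forward: 180,000,000 × 1.011200 × 0.019953 = CNY 3,631,765.25.
Route B — convert at spot, deposit CNY: 180,000,000 × 0.018963 × 1.056066667 = CNY 3,604,714.60.
The quoted forward overvalues HUF, so borrow CNY, buy HUF at spot, deposit the HUF at 1.68%, and sell the proceeds forward at 0.019953.
Profit = 3,631,765.25 − 3,604,714.60 = CNY 27,051.

CNY 27,051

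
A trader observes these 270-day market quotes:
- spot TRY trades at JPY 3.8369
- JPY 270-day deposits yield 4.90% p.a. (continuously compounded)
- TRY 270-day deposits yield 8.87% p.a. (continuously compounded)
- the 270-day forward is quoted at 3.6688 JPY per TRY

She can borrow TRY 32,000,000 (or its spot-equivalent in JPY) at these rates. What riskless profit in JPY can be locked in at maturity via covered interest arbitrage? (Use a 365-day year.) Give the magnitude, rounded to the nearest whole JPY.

JPY 1,949,734

T = 270/365 years.
Route A — deposit TRY, sell forward: 32,000,000 × 1.06781413942 × 3.6688 = JPY 125,363,088.47.
Route B — convert at spot, deposit JPY: 32,000,000 × 3.8369 × 1.03691149178 = JPY 127,312,822.49.
The quoted forward undervalues TRY, so borrow TRY, convert to JPY at spot, deposit the JPY at 4.90%, and buy TRY forward at 3.6688 to cover the loan.
Arbitrage profit = |125,363,088.47 − 127,312,822.49| = JPY 1,949,734.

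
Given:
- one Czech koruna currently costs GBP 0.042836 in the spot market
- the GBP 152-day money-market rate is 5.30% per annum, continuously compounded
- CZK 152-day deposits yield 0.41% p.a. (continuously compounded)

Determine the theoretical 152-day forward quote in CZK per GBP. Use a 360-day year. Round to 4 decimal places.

22.8678

T = 152/360 years.
GBP growth factor: e^(0.0530×152/360) = 1.02263004.
CZK accumulates by e^(0.0041×152/360) = 1.00173261.
CIP: F = S · (grow GBP)/(grow CZK) = 0.042836 × 1.02263004/1.00173261 = 0.043729614 GBP per CZK.
Quoted the other way: 1/0.043729614 = 22.8678 CZK per GBP.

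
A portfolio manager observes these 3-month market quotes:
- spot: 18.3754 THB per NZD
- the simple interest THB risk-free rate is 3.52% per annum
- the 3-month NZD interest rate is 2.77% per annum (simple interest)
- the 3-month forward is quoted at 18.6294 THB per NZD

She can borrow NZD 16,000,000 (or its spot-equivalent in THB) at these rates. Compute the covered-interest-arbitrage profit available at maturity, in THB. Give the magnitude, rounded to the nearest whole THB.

THB 3,540,881

T = 3/12 years.
Invest the NZD and cover forward: 16,000,000 × 1.006925 × 18.6294 = THB 300,134,537.52.
Convert at spot and invest in THB: 16,000,000 × 18.3754 × 1.008800 = THB 296,593,656.32.
The quoted forward overvalues NZD, so borrow THB, buy NZD at spot, deposit the NZD at 2.77%, and sell the proceeds forward at 18.6294.
Profit = 300,134,537.52 − 296,593,656.32 = THB 3,540,881.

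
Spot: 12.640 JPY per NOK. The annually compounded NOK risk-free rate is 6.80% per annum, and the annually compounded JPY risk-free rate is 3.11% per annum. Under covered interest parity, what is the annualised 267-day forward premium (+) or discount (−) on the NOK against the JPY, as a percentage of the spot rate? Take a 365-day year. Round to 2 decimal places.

-3.47%

T = 267/365 years.
No-arbitrage forward: 12.64 × 1.0226561 / 1.049301 = 12.319032 JPY/NOK.
Annualised premium = (F − S)/S × (1/T) = (12.319032 − 12.64)/12.64 ÷ (267/365) = -3.47%.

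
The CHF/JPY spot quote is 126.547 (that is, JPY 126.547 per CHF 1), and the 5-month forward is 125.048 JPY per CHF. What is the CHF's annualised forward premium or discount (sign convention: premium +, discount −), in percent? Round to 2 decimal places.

T = 5/12 years.
CHF trades forward at -1.18454% vs spot over the period.
Per annum: -0.0118454 / (5/12) = -0.028429 = -2.84%.

-2.84%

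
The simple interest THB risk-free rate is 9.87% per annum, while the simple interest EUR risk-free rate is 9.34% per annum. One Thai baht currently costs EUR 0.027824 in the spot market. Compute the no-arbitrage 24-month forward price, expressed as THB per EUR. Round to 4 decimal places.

T = 2 years.
EUR accumulates by 1 + 0.0934×2 = 1.186800.
Growth of 1 THB over T: 1 + 0.0987×2 = 1.197400.
Forward (EUR per THB) = 0.027824 × 1.186800 / 1.197400 = 0.027577688.
Invert for THB per EUR: 1 / 0.027577688 = 36.2612.

36.2612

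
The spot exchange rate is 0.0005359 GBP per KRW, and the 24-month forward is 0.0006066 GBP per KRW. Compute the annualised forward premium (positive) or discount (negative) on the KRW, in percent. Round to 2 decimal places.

T = 2 years.
(F − S)/S = (0.0006066 − 0.0005359)/0.0005359 = 0.1319276.
×(1/T) gives 6.60% p.a.

+6.60%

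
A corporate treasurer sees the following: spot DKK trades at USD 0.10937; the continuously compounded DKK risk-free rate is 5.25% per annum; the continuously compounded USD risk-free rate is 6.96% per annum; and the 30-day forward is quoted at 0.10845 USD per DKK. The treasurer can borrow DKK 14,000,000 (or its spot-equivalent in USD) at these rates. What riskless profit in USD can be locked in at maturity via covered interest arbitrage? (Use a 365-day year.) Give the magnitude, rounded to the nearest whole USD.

USD 15,099

T = 30/365 years.
Keep in DKK, deliver into the forward: 14,000,000·1.004324392·0.10845 = USD 1,524,865.72.
Swap to USD now, deposit: 14,000,000·0.10937·1.005736942 = USD 1,539,964.29.
The quoted forward undervalues DKK, so borrow DKK, convert to USD at spot, deposit the USD at 6.96%, and buy DKK forward at 0.10845 to cover the loan.
Profit = 1,539,964.29 − 1,524,865.72 = USD 15,099.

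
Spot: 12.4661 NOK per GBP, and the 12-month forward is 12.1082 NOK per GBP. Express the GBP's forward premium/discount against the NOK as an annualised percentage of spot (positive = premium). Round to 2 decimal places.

T = 1 year.
(F − S)/S = (12.1082 − 12.4661)/12.4661 = -0.0287099.
Per annum: -0.0287099 / 1 = -0.028710 = -2.87%.

-2.87%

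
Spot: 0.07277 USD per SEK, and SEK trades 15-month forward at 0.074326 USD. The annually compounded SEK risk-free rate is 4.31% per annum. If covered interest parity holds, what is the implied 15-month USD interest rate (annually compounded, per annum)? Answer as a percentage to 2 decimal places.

T = 15/12 years.
F/S = 0.074326/0.07277 = 1.0213824 = (growth of USD) / (growth of SEK).
The SEK side grows by (1 + 0.0431)^(15/12) = 1.0541622.
That pins the USD growth at 1.0767027.
r = 1.0767027^(12/15) − 1 = 0.060905 → 6.09%.

6.09%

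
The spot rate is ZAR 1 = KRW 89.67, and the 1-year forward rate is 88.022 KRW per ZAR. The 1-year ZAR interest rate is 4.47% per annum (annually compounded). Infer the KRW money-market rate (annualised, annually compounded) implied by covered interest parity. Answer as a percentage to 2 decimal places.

2.55%

T = 1 year.
F/S = 88.022/89.67 = 0.9816215 = (growth of KRW) / (growth of ZAR).
ZAR growth factor: (1 + 0.0447)^1 = 1.044700.
Hence g_KRW = 1.025500.
Annualise: 1.025500^(1/1) − 1 = 0.025500 = 2.55%.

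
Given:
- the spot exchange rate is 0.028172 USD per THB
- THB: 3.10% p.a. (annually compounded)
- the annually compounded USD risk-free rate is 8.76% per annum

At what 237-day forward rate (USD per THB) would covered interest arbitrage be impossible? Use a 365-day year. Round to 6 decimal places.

0.029167

T = 237/365 years.
USD growth factor: (1 + 0.0876)^(237/365) = 1.0560391.
THB accumulates by (1 + 0.0310)^(237/365) = 1.0200209.
Forward (USD per THB) = 0.028172 × 1.0560391 / 1.0200209 = 0.02916679.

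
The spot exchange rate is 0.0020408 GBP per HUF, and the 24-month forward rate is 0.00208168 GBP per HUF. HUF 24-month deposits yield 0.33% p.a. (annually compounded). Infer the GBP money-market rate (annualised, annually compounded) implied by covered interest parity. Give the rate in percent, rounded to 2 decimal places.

1.33%

T = 2 years.
CIP gives F = S · g_GBP/g_HUF, so g_GBP/g_HUF = 0.00208168/0.0020408 = 1.0200314.
HUF growth factor: (1 + 0.0033)^2 = 1.0066109.
So the GBP growth factor = 1.0267747.
Annualise: 1.0267747^(1/2) − 1 = 0.013299 = 1.33%.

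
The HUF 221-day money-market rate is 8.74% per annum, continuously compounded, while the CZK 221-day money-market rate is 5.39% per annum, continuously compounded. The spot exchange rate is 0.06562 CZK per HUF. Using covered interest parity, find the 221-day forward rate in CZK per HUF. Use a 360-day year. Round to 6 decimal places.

0.064284

T = 221/360 years.
CZK growth factor: e^(0.0539×221/360) = 1.0336421.
HUF accumulates by e^(0.0874×221/360) = 1.0551194.
So F = 0.06562 × 1.0336421 / 1.0551194 = 0.06428428 (CZK/HUF).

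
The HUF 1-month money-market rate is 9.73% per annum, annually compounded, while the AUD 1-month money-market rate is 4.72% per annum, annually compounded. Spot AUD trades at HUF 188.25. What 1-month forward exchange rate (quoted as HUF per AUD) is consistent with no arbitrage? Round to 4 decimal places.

T = 1/12 years.
HUF accumulates by (1 + 0.0973)^(1/12) = 1.007767732.
AUD growth factor: (1 + 0.0472)^(1/12) = 1.003850723.
So F = 188.25 × 1.007767732 / 1.003850723 = 188.984548 (HUF/AUD).

188.9845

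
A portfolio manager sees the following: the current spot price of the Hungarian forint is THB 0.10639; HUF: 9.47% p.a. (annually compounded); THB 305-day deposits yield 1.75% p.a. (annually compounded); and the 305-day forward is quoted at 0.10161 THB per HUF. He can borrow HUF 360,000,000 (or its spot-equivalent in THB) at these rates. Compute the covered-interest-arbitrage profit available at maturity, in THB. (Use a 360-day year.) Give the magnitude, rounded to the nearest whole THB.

T = 305/360 years.
Route A — deposit HUF, sell forward: 360,000,000 × 1.0796716486 × 0.10161 = THB 39,493,957.04.
Route B — convert at spot, deposit THB: 360,000,000 × 0.10639 × 1.0148067009 = THB 38,867,502.57.
The quoted forward overvalues HUF, so borrow THB, buy HUF at spot, deposit the HUF at 9.47%, and sell the proceeds forward at 0.10161.
Arbitrage profit = |39,493,957.04 − 38,867,502.57| = THB 626,454.

THB 626,454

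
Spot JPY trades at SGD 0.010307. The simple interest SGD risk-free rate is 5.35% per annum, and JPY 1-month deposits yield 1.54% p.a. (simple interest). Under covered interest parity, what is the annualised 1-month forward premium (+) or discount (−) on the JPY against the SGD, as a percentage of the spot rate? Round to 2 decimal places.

+3.81%

T = 1/12 years.
CIP forward (SGD per JPY) = 0.010307 × 1.0044583/1.0012833 = 0.010339683.
Annualised premium = (F − S)/S × (1/T) = (0.010339683 − 0.010307)/0.010307 ÷ (1/12) = 3.81%.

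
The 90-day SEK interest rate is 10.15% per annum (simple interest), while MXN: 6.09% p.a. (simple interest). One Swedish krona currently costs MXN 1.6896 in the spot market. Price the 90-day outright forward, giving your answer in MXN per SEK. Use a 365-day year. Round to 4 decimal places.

T = 90/365 years.
MXN growth factor: 1 + 0.0609×90/365 = 1.0150164.
SEK accumulates by 1 + 0.1015×90/365 = 1.0250274.
Forward (MXN per SEK) = 1.6896 × 1.0150164 / 1.0250274 = 1.673098.

1.6731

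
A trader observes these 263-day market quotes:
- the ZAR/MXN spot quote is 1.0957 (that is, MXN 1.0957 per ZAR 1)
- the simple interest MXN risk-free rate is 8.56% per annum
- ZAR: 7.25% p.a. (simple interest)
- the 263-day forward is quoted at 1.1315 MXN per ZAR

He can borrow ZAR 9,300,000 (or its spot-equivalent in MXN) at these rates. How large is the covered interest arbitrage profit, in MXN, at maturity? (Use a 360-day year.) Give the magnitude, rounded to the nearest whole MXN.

T = 263/360 years.
Route A — deposit ZAR, sell forward: 9,300,000 × 1.0529652778 × 1.1315 = MXN 11,080,300.97.
Route B — convert at spot, deposit MXN: 9,300,000 × 1.0957 × 1.0625355556 = MXN 10,827,247.94.
The quoted forward overvalues ZAR, so borrow MXN, buy ZAR at spot, deposit the ZAR at 7.25%, and sell the proceeds forward at 1.1315.
Profit = 11,080,300.97 − 10,827,247.94 = MXN 253,053.

MXN 253,053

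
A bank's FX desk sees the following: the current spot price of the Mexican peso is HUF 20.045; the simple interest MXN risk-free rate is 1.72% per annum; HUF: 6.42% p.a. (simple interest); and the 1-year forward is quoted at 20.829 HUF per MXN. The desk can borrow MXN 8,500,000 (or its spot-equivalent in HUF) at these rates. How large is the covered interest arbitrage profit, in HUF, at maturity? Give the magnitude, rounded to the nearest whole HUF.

HUF 1,229,357

T = 1 year.
Keep in MXN, deliver into the forward: 8,500,000·1.017200·20.829 = HUF 180,091,699.80.
Swap to HUF now, deposit: 8,500,000·20.045·1.064200 = HUF 181,321,056.50.
The quoted forward undervalues MXN, so borrow MXN, convert to HUF at spot, deposit the HUF at 6.42%, and buy MXN forward at 20.829 to cover the loan.
Profit = 181,321,056.50 − 180,091,699.80 = HUF 1,229,357.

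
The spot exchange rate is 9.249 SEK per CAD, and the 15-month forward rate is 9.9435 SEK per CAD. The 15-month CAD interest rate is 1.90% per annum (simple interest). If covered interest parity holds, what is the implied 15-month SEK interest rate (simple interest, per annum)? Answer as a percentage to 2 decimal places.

T = 15/12 years.
By CIP, F/S equals the SEK-to-CAD growth ratio: 9.9435/9.249 = 1.0750892.
The CAD side grows by 1 + 0.0190×15/12 = 1.023750.
Hence g_SEK = 1.1006226.
(1.1006226 − 1)/T = 0.080498, i.e. 8.05%.

8.05%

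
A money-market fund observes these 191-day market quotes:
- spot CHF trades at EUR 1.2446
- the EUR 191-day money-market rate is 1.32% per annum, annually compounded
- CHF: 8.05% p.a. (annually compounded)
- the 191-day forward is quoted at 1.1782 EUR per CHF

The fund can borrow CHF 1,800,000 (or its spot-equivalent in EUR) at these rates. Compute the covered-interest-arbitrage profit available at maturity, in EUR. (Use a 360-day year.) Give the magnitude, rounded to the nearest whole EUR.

EUR 46,231

T = 191/360 years.
Route A — deposit CHF, sell forward: 1,800,000 × 1.041933038 × 1.1782 = EUR 2,209,689.91.
Route B — convert at spot, deposit EUR: 1,800,000 × 1.2446 × 1.006981774 = EUR 2,255,921.13.
The quoted forward undervalues CHF, so borrow CHF, convert to EUR at spot, deposit the EUR at 1.32%, and buy CHF forward at 1.1782 to cover the loan.
The gap between the two covered legs is EUR 46,231.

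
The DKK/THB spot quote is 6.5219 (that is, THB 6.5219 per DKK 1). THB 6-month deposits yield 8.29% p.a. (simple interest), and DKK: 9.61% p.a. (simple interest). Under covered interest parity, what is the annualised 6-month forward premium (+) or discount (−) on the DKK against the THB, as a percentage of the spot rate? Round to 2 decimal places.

-1.26%

T = 6/12 years.
CIP forward (THB per DKK) = 6.5219 × 1.041450/1.048050 = 6.4808289.
(F − S)/S ÷ T = (6.4808289 − 6.5219)/6.5219/(6/12) = -0.012595 → -1.26%.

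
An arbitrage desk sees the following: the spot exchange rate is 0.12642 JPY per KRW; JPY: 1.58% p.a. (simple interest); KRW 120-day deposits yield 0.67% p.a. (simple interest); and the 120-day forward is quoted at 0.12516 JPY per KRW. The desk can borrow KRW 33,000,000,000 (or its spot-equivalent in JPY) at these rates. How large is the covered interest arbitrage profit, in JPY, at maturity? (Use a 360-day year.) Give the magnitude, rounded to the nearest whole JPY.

JPY 54,327,504

T = 120/360 years.
Route A — deposit KRW, sell forward: 33,000,000,000 × 1.002233333333 × 0.12516 = JPY 4,139,504,292.00.
Route B — convert at spot, deposit JPY: 33,000,000,000 × 0.12642 × 1.005266666667 = JPY 4,193,831,796.00.
The quoted forward undervalues KRW, so borrow KRW, convert to JPY at spot, deposit the JPY at 1.58%, and buy KRW forward at 0.12516 to cover the loan.
Profit = 4,193,831,796.00 − 4,139,504,292.00 = JPY 54,327,504.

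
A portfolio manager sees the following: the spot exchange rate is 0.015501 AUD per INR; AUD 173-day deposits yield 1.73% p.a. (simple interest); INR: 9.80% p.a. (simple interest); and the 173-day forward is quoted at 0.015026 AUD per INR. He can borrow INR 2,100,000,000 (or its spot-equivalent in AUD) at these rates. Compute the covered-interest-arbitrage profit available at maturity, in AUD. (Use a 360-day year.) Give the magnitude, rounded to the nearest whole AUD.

AUD 217,921

T = 173/360 years.
Invest the INR and cover forward: 2,100,000,000 × 1.0470944444 × 0.015026 = AUD 33,040,646.36.
Convert at spot and invest in AUD: 2,100,000,000 × 0.015501 × 1.0083136111 = AUD 32,822,725.50.
The quoted forward overvalues INR, so borrow AUD, buy INR at spot, deposit the INR at 9.80%, and sell the proceeds forward at 0.015026.
Arbitrage profit = |33,040,646.36 − 32,822,725.50| = AUD 217,921.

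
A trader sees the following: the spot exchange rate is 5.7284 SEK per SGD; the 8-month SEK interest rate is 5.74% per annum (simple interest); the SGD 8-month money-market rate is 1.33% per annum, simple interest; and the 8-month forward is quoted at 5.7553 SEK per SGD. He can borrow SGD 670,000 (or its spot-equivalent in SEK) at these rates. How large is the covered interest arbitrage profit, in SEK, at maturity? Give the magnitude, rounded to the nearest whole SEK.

T = 8/12 years.
Keep in SGD, deliver into the forward: 670,000·1.008866667·5.7553 = SEK 3,890,241.32.
Swap to SEK now, deposit: 670,000·5.7284·1.038266667 = SEK 3,984,896.54.
The quoted forward undervalues SGD, so borrow SGD, convert to SEK at spot, deposit the SEK at 5.74%, and buy SGD forward at 5.7553 to cover the loan.
Profit = 3,984,896.54 − 3,890,241.32 = SEK 94,655.

SEK 94,655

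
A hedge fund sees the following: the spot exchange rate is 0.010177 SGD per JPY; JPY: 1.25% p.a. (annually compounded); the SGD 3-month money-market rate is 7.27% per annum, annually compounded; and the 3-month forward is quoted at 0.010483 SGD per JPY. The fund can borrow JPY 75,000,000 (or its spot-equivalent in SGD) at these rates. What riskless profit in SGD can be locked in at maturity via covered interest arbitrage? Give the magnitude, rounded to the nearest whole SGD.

T = 3/12 years.
Route A — deposit JPY, sell forward: 75,000,000 × 1.00311046 × 0.010483 = SGD 788,670.52.
Route B — convert at spot, deposit SGD: 75,000,000 × 0.010177 × 1.01769952 = SGD 776,784.60.
The quoted forward overvalues JPY, so borrow SGD, buy JPY at spot, deposit the JPY at 1.25%, and sell the proceeds forward at 0.010483.
Arbitrage profit = |788,670.52 − 776,784.60| = SGD 11,886.

SGD 11,886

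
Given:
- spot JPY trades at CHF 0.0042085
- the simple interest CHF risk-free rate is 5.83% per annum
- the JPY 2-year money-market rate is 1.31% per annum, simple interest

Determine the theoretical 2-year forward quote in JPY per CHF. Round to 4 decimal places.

218.3771

T = 2 years.
CHF growth factor: 1 + 0.0583×2 = 1.116600.
JPY growth factor: 1 + 0.0131×2 = 1.026200.
CIP: F = S · (grow CHF)/(grow JPY) = 0.0042085 × 1.116600/1.026200 = 0.00457923514 CHF per JPY.
Quoted the other way: 1/0.00457923514 = 218.3771 JPY per CHF.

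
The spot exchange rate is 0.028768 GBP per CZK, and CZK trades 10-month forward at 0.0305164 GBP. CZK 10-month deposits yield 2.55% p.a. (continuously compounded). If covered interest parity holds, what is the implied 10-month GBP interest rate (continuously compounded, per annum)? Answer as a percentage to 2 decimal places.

T = 10/12 years.
CIP gives F = S · g_GBP/g_CZK, so g_GBP/g_CZK = 0.0305164/0.028768 = 1.0607759.
CZK growth factor: e^(0.0255×10/12) = 1.0214774.
So the GBP growth factor = 1.0835586.
r = ln(1.0835586)/(10/12) = 0.096301 → 9.63%.

9.63%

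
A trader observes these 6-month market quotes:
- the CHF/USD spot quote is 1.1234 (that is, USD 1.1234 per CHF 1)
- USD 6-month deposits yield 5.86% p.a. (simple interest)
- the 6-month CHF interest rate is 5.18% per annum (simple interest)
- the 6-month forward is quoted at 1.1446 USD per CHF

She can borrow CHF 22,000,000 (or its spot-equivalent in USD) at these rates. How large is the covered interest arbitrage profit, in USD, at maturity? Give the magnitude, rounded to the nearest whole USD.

USD 394,449

T = 6/12 years.
Keep in CHF, deliver into the forward: 22,000,000·1.025900·1.1446 = USD 25,833,393.08.
Swap to USD now, deposit: 22,000,000·1.1234·1.029300 = USD 25,438,943.64.
The quoted forward overvalues CHF, so borrow USD, buy CHF at spot, deposit the CHF at 5.18%, and sell the proceeds forward at 1.1446.
Arbitrage profit = |25,833,393.08 − 25,438,943.64| = USD 394,449.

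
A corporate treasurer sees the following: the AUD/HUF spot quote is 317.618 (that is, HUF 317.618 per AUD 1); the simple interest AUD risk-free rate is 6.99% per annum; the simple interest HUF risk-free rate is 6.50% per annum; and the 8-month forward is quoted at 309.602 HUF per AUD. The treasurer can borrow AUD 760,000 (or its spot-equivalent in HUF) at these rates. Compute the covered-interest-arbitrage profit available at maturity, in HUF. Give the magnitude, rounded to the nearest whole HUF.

HUF 5,587,515

T = 8/12 years.
Invest the AUD and cover forward: 760,000 × 1.046600 × 309.602 = HUF 246,262,384.43.
Convert at spot and invest in HUF: 760,000 × 317.618 × 1.04333333333 = HUF 251,849,899.47.
The quoted forward undervalues AUD, so borrow AUD, convert to HUF at spot, deposit the HUF at 6.50%, and buy AUD forward at 309.602 to cover the loan.
Arbitrage profit = |246,262,384.43 − 251,849,899.47| = HUF 5,587,515.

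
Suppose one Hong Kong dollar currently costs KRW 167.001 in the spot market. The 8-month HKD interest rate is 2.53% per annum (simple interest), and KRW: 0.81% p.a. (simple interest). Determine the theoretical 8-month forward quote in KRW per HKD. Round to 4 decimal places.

T = 8/12 years.
KRW growth factor: 1 + 0.0081×8/12 = 1.005400.
Growth of 1 HKD over T: 1 + 0.0253×8/12 = 1.016866667.
CIP: F = S · (grow KRW)/(grow HKD) = 167.001 × 1.005400/1.016866667 = 165.117818 KRW per HKD.

165.1178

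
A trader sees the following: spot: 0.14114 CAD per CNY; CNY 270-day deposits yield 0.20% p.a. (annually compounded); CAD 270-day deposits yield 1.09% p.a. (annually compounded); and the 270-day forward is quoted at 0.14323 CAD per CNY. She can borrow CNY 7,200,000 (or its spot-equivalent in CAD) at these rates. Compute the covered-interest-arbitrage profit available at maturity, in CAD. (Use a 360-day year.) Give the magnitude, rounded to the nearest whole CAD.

T = 270/360 years.
Route A — deposit CNY, sell forward: 7,200,000 × 1.001499625 × 0.14323 = CAD 1,032,802.50.
Route B — convert at spot, deposit CAD: 7,200,000 × 0.14114 × 1.008163912 = CAD 1,024,504.23.
The quoted forward overvalues CNY, so borrow CAD, buy CNY at spot, deposit the CNY at 0.20%, and sell the proceeds forward at 0.14323.
The gap between the two covered legs is CAD 8,298.

CAD 8,298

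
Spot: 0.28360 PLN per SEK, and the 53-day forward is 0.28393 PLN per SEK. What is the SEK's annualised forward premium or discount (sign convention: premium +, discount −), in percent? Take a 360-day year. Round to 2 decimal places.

+0.79%

T = 53/360 years.
SEK trades forward at +0.11636% vs spot over the period.
Per annum: 0.0011636 / (53/360) = 0.007904 = 0.79%.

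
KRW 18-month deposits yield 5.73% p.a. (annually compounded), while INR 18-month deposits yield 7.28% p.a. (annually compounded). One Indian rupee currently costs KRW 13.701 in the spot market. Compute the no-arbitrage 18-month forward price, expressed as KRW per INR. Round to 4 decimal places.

13.4051

T = 18/12 years.
KRW accumulates by (1 + 0.0573)^(18/12) = 1.08716972.
INR accumulates by (1 + 0.0728)^(18/12) = 1.11116396.
CIP: F = S · (grow KRW)/(grow INR) = 13.701 × 1.08716972/1.11116396 = 13.405143 KRW per INR.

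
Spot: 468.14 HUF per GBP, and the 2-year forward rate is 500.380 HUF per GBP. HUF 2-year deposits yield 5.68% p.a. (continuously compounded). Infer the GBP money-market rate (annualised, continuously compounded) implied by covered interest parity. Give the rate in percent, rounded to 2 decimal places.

2.35%

T = 2 years.
By CIP, F/S equals the HUF-to-GBP growth ratio: 500.38/468.14 = 1.0688683.
HUF growth factor: e^(0.0568×2) = 1.1203039.
Hence g_GBP = 1.0481216.
r = ln(1.0481216)/2 = 0.023500 → 2.35%.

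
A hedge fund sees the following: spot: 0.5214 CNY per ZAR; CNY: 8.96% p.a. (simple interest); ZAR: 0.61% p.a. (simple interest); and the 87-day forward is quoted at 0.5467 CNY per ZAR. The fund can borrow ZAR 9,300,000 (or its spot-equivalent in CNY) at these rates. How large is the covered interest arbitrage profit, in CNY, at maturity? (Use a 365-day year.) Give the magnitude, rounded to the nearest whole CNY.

T = 87/365 years.
Invest the ZAR and cover forward: 9,300,000 × 1.001453973 × 0.5467 = CNY 5,091,702.45.
Convert at spot and invest in CNY: 9,300,000 × 0.5214 × 1.021356712 = CNY 4,952,579.12.
The quoted forward overvalues ZAR, so borrow CNY, buy ZAR at spot, deposit the ZAR at 0.61%, and sell the proceeds forward at 0.5467.
The gap between the two covered legs is CNY 139,123.

CNY 139,123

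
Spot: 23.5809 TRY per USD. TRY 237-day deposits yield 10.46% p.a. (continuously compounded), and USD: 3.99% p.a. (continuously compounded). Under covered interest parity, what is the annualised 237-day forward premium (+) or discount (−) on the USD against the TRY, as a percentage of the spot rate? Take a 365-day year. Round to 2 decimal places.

+6.61%

T = 237/365 years.
No-arbitrage forward: 23.5809 × 1.0702779 / 1.0262462 = 24.5926525 TRY/USD.
Annualised premium = (F − S)/S × (1/T) = (24.5926525 − 23.5809)/23.5809 ÷ (237/365) = 6.61%.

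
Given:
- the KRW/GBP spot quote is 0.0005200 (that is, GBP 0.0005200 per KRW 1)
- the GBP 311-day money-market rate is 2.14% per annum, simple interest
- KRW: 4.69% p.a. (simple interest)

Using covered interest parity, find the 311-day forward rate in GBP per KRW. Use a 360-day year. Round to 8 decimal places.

T = 311/360 years.
GBP growth factor: 1 + 0.0214×311/360 = 1.0184872.
KRW growth factor: 1 + 0.0469×311/360 = 1.0405164.
So F = 0.00052 × 1.0184872 / 1.0405164 = 0.0005089909 (GBP/KRW).

0.00050899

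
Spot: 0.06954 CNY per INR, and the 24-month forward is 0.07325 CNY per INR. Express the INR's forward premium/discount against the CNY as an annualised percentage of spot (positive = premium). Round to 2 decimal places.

+2.67%

T = 2 years.
Period premium: (0.07325 − 0.06954)/0.06954 = 0.0533506.
×(1/T) gives 2.67% p.a.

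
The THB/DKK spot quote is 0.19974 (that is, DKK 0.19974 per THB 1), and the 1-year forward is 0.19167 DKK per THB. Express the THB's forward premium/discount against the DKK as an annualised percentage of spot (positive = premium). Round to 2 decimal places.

-4.04%

T = 1 year.
Period premium: (0.19167 − 0.19974)/0.19974 = -0.0404025.
Per annum: -0.0404025 / 1 = -0.040403 = -4.04%.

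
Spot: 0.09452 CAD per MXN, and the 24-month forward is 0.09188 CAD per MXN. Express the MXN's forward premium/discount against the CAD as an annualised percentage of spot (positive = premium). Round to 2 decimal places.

T = 2 years.
MXN trades forward at -2.79306% vs spot over the period.
×(1/T) gives -1.40% p.a.

-1.40%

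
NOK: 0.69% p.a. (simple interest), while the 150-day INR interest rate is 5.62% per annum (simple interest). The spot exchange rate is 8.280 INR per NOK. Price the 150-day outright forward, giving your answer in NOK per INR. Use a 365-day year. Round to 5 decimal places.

0.11838

T = 150/365 years.
INR growth factor: 1 + 0.0562×150/365 = 1.0230959.
Growth of 1 NOK over T: 1 + 0.0069×150/365 = 1.0028356.
So F = 8.28 × 1.0230959 / 1.0028356 = 8.447281 (INR/NOK).
Invert for NOK per INR: 1 / 8.447281 = 0.11838.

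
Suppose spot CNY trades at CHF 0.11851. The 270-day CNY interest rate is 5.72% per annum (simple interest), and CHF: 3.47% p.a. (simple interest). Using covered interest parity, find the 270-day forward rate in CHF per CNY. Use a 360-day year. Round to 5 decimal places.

T = 270/360 years.
Growth of 1 CHF over T: 1 + 0.0347×270/360 = 1.026025.
CNY growth factor: 1 + 0.0572×270/360 = 1.042900.
So F = 0.11851 × 1.026025 / 1.042900 = 0.1165924 (CHF/CNY).

0.11659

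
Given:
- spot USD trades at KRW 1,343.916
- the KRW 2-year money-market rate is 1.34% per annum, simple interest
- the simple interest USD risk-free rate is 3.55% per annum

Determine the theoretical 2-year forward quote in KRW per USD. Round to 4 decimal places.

1288.4528

T = 2 years.
Growth of 1 KRW over T: 1 + 0.0134×2 = 1.026800.
Growth of 1 USD over T: 1 + 0.0355×2 = 1.071000.
Forward (KRW per USD) = 1343.916 × 1.026800 / 1.071000 = 1288.452800.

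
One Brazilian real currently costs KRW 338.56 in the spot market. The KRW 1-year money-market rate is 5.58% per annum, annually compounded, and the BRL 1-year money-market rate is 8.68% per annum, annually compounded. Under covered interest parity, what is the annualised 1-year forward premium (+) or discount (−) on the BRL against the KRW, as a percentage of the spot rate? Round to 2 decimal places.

T = 1 year.
No-arbitrage forward: 338.56 × 1.055800 / 1.086800 = 328.90288 KRW/BRL.
Annualised premium = (F − S)/S × (1/T) = (328.90288 − 338.56)/338.56 ÷ 1 = -2.85%.

-2.85%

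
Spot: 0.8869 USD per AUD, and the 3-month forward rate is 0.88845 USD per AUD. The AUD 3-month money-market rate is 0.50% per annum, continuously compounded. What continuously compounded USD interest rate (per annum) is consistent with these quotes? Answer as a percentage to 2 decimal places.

T = 3/12 years.
F/S = 0.88845/0.8869 = 1.0017477 = (growth of USD) / (growth of AUD).
The AUD side grows by e^(0.0050×3/12) = 1.0012508.
Hence g_USD = 1.0030007.
Take logs: ln 1.0030007 / (3/12) = 0.011985, so 1.20%.

1.20%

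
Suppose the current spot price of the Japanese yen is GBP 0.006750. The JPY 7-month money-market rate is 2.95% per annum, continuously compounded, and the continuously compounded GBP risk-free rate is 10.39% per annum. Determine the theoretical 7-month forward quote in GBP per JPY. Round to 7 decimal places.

0.0070494

T = 7/12 years.
Growth of 1 GBP over T: e^(0.1039×7/12) = 1.0624827.
Growth of 1 JPY over T: e^(0.0295×7/12) = 1.0173572.
Forward (GBP per JPY) = 0.00675 × 1.0624827 / 1.0173572 = 0.007049400.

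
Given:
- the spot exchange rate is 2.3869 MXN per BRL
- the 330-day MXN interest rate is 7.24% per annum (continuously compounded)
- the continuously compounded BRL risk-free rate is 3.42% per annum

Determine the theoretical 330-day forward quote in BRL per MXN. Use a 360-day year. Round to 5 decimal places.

0.40454

T = 330/360 years.
MXN accumulates by e^(0.0724×330/360) = 1.0686185.
BRL accumulates by e^(0.0342×330/360) = 1.0318466.
Forward (MXN per BRL) = 2.3869 × 1.0686185 / 1.0318466 = 2.471962.
Quoted the other way: 1/2.471962 = 0.40454 BRL per MXN.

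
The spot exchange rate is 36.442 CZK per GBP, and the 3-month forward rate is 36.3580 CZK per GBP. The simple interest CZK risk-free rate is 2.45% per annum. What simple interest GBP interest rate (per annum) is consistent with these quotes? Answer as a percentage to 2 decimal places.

T = 3/12 years.
CIP gives F = S · g_CZK/g_GBP, so g_CZK/g_GBP = 36.358/36.442 = 0.9976950.
The CZK side grows by 1 + 0.0245×3/12 = 1.006125.
That pins the GBP growth at 1.0084495.
r = (1.0084495 − 1)/(3/12) = 0.033798 → 3.38%.

3.38%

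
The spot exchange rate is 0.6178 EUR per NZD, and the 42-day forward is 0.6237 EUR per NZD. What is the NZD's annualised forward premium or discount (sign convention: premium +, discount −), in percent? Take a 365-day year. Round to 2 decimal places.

T = 42/365 years.
(F − S)/S = (0.6237 − 0.6178)/0.6178 = 0.0095500.
Per annum: 0.0095500 / (42/365) = 0.082994 = 8.30%.

+8.30%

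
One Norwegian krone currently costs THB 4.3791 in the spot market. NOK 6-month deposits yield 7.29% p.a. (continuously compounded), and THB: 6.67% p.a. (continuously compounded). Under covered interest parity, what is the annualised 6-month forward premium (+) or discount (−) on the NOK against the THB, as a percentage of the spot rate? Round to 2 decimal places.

T = 6/12 years.
F = S · g_THB/g_NOK = 4.3791 × 1.0339123/1.0371224 = 4.3655458.
Annualised premium = (F − S)/S × (1/T) = (4.3655458 − 4.3791)/4.3791 ÷ (6/12) = -0.62%.

-0.62%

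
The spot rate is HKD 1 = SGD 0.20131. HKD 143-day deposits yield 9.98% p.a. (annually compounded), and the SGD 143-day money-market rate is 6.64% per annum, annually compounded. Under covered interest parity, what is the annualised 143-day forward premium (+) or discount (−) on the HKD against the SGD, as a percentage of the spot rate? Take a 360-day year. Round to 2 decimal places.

-3.07%

T = 143/360 years.
CIP forward (SGD per HKD) = 0.20131 × 1.0258657/1.0385101 = 0.19885895.
Annualised premium = (F − S)/S × (1/T) = (0.19885895 − 0.20131)/0.20131 ÷ (143/360) = -3.07%.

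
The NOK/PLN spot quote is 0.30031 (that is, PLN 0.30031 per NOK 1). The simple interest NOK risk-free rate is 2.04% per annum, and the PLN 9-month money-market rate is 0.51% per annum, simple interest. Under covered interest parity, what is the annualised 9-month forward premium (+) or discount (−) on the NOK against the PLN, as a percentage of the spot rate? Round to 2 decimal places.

-1.51%

T = 9/12 years.
CIP forward (PLN per NOK) = 0.30031 × 1.003825/1.015300 = 0.29691587.
Annualised premium = (F − S)/S × (1/T) = (0.29691587 − 0.30031)/0.30031 ÷ (9/12) = -1.51%.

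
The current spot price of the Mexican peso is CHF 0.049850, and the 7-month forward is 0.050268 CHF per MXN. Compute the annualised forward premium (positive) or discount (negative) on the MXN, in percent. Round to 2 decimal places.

+1.44%

T = 7/12 years.
Period premium: (0.050268 − 0.04985)/0.04985 = 0.0083852.
Per annum: 0.0083852 / (7/12) = 0.014375 = 1.44%.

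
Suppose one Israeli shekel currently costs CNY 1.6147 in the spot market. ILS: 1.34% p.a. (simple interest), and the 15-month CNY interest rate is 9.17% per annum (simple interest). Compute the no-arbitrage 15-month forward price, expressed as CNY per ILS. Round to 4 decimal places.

1.7701

T = 15/12 years.
CNY accumulates by 1 + 0.0917×15/12 = 1.114625.
Growth of 1 ILS over T: 1 + 0.0134×15/12 = 1.016750.
CIP: F = S · (grow CNY)/(grow ILS) = 1.6147 × 1.114625/1.016750 = 1.770135 CNY per ILS.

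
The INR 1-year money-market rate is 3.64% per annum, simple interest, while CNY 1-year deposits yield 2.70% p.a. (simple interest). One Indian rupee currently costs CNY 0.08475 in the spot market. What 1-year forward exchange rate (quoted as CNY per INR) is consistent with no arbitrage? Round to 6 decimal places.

T = 1 year.
Growth of 1 CNY over T: 1 + 0.0270×1 = 1.027000.
INR accumulates by 1 + 0.0364×1 = 1.036400.
So F = 0.08475 × 1.027000 / 1.036400 = 0.08398133 (CNY/INR).

0.083981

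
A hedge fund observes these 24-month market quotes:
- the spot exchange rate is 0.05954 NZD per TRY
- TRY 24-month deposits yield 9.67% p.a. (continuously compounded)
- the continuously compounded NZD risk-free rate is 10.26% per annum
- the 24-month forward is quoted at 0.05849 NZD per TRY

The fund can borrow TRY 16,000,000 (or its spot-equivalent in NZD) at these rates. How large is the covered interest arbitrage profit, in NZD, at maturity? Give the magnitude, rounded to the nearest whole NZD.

NZD 34,105

T = 2 years.
Keep in TRY, deliver into the forward: 16,000,000·1.21336804·0.05849 = NZD 1,135,518.35.
Swap to NZD now, deposit: 16,000,000·0.05954·1.22777059 = NZD 1,169,623.37.
The quoted forward undervalues TRY, so borrow TRY, convert to NZD at spot, deposit the NZD at 10.26%, and buy TRY forward at 0.05849 to cover the loan.
The gap between the two covered legs is NZD 34,105.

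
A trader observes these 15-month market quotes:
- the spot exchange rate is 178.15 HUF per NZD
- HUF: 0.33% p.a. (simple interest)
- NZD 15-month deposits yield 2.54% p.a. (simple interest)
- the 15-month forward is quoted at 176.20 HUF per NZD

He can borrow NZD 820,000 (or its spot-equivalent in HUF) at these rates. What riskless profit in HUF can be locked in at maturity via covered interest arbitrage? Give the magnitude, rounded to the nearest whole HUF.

T = 15/12 years.
Route A — deposit NZD, sell forward: 820,000 × 1.031750 × 176.20 = HUF 149,071,367.00.
Route B — convert at spot, deposit HUF: 820,000 × 178.15 × 1.004125 = HUF 146,685,592.38.
The quoted forward overvalues NZD, so borrow HUF, buy NZD at spot, deposit the NZD at 2.54%, and sell the proceeds forward at 176.20.
Profit = 149,071,367.00 − 146,685,592.38 = HUF 2,385,775.

HUF 2,385,775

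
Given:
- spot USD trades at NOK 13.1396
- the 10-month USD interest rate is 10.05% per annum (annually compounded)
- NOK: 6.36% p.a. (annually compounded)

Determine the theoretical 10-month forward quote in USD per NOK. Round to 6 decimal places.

0.078300

T = 10/12 years.
Growth of 1 NOK over T: (1 + 0.0636)^(10/12) = 1.0527258.
USD growth factor: (1 + 0.1005)^(10/12) = 1.0830746.
Forward (NOK per USD) = 13.1396 × 1.0527258 / 1.0830746 = 12.77142.
Invert for USD per NOK: 1 / 12.77142 = 0.078300.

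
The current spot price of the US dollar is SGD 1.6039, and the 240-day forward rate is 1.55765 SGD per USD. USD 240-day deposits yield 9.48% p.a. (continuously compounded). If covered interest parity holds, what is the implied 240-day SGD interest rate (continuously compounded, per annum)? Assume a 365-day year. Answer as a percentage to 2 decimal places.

T = 240/365 years.
CIP gives F = S · g_SGD/g_USD, so g_SGD/g_USD = 1.55765/1.6039 = 0.9711640.
The USD side grows by e^(0.0948×240/365) = 1.064318.
So the SGD growth factor = 1.0336273.
Take logs: ln 1.0336273 / (240/365) = 0.050300, so 5.03%.

5.03%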